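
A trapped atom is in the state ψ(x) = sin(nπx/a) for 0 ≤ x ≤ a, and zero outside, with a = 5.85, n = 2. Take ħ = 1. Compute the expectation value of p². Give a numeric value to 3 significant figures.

p² ψ = −ħ² d²ψ/dx²; ⟨p²⟩ = −ħ² ∫ ψ*·ψ'' dx / ∫|ψ|² dx.
d/dx sin(nπx/a) = (nπ/a)·cos(nπx/a) and d²/dx² sin(nπx/a) = −(nπ/a)²·sin(nπx/a); on 0 ≤ x ≤ a, ∫sin²(nπx/a) dx = a/2 and ∫sin(nπx/a)·cos(nπx/a) dx = 0.
State is unnormalized: ∫|ψ|² dx = 2.9250, and ∫ψ*·(−ħ² ψ'') dx = 3.3742, so ⟨p²⟩ = 3.3742 / 2.9250.
⟨p²⟩ = 1.1536.

1.15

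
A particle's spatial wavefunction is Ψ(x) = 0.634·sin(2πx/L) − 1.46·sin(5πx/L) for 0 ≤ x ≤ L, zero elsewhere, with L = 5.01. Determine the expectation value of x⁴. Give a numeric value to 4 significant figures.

⟨x⁴⟩ = ∫ x⁴·|Ψ|² dx / ∫|Ψ|² dx (integrals over the domain).
On 0 ≤ x ≤ L (j ≠ l): ∫sin²(jπx/L) dx = L/2, ∫sin(jπx/L)·sin(lπx/L) dx = 0; diagonal moments ∫x·sin²(jπx/L) dx = L²/4, ∫x²·sin²(jπx/L) dx = L³·(1/6 − 1/(4j²π²)); cross terms ∫x·sin(jπx/L)·sin(lπx/L) dx = 0 for j + l even and −4jlL²/(π²(j² − l²)²) for j + l odd, ∫x²·sin(jπx/L)·sin(lπx/L) dx = (−1)^(j+l)·4jlL³/(π²(j² − l²)²); higher powers the same way via product-to-sum and parts.
State is unnormalized: ∫|Ψ|² dx = 6.3466, and ∫Ψ*·x⁴·Ψ dx = 869.49, so ⟨x⁴⟩ = 869.49 / 6.3466.
⟨x⁴⟩ = 137.00.

137.0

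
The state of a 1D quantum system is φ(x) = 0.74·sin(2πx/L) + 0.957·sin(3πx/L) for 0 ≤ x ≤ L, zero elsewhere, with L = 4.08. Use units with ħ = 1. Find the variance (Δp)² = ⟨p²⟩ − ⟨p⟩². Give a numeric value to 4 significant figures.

Compute ⟨p⟩ and ⟨p²⟩ separately; (Δp)² = ⟨p²⟩ − ⟨p⟩².
d²/dx² sin(jπx/L) = −(jπ/L)²·sin(jπx/L); on 0 ≤ x ≤ L, ∫sin²(jπx/L) dx = L/2 and ∫sin(jπx/L)·sin(lπx/L) dx = 0 for j ≠ l, so only diagonal terms survive in ∫|φ|² and ∫φ·φ″; ∫φ·φ′ dx = [φ²/2] between the walls = 0.
Normalization: ∫|φ|² dx = 2.9854.
⟨p⟩ = 0.0000 and ⟨p²⟩ = 4.2268.
(Δp)² = 4.2268 − (0.0000)² = 4.2268.

4.227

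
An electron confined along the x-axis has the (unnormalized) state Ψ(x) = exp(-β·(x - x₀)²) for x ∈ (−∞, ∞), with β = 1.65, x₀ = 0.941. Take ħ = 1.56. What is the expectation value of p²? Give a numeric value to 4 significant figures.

p² Ψ = −ħ² d²Ψ/dx²; ⟨p²⟩ = −ħ² ∫ Ψ*·Ψ'' dx / ∫|Ψ|² dx.
Gaussian moments (u = x − x₀): ∫u^(2j)·e^(−2βu²) du = (2j−1)!!/(4β)^j · √(π/(2β)), odd powers integrate to 0; here √(π/(2β)) = 0.97570. Derivatives: d/dx e^(−βu²) = −2βu·e^(−βu²), d²/dx² e^(−βu²) = (4β²u² − 2β)·e^(−βu²).
State is unnormalized: ∫|Ψ|² dx = 0.97570, and ∫Ψ*·(−ħ² Ψ'') dx = 3.9179, so ⟨p²⟩ = 3.9179 / 0.97570.
⟨p²⟩ = 4.0154.

4.015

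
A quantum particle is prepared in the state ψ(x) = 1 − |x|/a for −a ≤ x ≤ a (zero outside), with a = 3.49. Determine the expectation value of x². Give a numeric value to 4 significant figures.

⟨x²⟩ = ∫ x²·|ψ|² dx / ∫|ψ|² dx (integrals over the domain).
ψ is even, so ∫ over [−a, a] = 2∫₀ᵃ with ψ = 1 − x/a there: ∫₀ᵃ (1 − x/a)² dx = a/3, ∫₀ᵃ x²(1 − x/a)² dx = a³/30, ∫₀ᵃ x⁴(1 − x/a)² dx = a⁵/105.
State is unnormalized: ∫|ψ|² dx = 2.3267, and ∫ψ*·x²·ψ dx = 2.8339, so ⟨x²⟩ = 2.8339 / 2.3267.
⟨x²⟩ = 1.2180.

1.218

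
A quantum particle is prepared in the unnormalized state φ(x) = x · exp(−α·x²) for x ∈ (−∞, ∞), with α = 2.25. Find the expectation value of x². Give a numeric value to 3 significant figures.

⟨x²⟩ = ∫ x²·|φ|² dx / ∫|φ|² dx (integrals over the domain).
Expand each integrand as polynomial × e^(−2αx²) and use ∫x^(2j)·e^(−2αx²) dx = (2j−1)!!/(4α)^j · √(π/(2α)), odd powers → 0; here √(π/(2α)) = 0.83554.
State is unnormalized: ∫|φ|² dx = 0.092838, and ∫φ*·x²·φ dx = 0.030946, so ⟨x²⟩ = 0.030946 / 0.092838.
⟨x²⟩ = 0.33333.

0.333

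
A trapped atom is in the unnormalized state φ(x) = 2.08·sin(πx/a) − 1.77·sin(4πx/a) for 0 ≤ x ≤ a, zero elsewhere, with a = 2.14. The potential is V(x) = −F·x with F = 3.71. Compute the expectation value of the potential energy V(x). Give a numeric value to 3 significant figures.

-4.08

⟨V⟩ = ∫ V(x)·|φ|² dx / ∫|φ|² dx.
On 0 ≤ x ≤ a (j ≠ l): ∫sin²(jπx/a) dx = a/2, ∫sin(jπx/a)·sin(lπx/a) dx = 0; diagonal moments ∫x·sin²(jπx/a) dx = a²/4, ∫x²·sin²(jπx/a) dx = a³·(1/6 − 1/(4j²π²)); cross terms ∫x·sin(jπx/a)·sin(lπx/a) dx = 0 for j + l even and −4jla²/(π²(j² − l²)²) for j + l odd, ∫x²·sin(jπx/a)·sin(lπx/a) dx = (−1)^(j+l)·4jla³/(π²(j² − l²)²); higher powers the same way via product-to-sum and parts.
State is unnormalized: ∫|φ|² dx = 7.9815, and ∫φ*·V(x)·φ dx = -32.585, so ⟨V⟩ = -32.585 / 7.9815.
⟨V⟩ = -4.0826.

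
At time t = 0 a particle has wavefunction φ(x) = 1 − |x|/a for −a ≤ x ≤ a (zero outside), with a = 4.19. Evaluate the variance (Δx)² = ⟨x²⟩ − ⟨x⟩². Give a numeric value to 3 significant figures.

1.76

Compute ⟨x⟩ and ⟨x²⟩ separately, then (Δx)² = ⟨x²⟩ − ⟨x⟩².
φ is even, so ∫ over [−a, a] = 2∫₀ᵃ with φ = 1 − x/a there: ∫₀ᵃ (1 − x/a)² dx = a/3, ∫₀ᵃ x²(1 − x/a)² dx = a³/30, ∫₀ᵃ x⁴(1 − x/a)² dx = a⁵/105.
Normalization: ∫|φ|² dx = 2.7933.
⟨x⟩ = 0.0000 and ⟨x²⟩ = 1.7556.
(Δx)² = 1.7556 − (0.0000)² = 1.7556.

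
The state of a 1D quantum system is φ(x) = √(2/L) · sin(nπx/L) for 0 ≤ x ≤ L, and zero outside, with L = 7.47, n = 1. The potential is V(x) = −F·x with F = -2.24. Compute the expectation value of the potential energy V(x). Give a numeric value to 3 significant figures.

⟨V⟩ = ∫ V(x)·|φ|² dx.
With sin²θ = (1 − cos2θ)/2 on 0 ≤ x ≤ L: ∫sin²(nπx/L) dx = L/2, ∫x·sin²(nπx/L) dx = L²/4, ∫x²·sin²(nπx/L) dx = L³·(1/6 − 1/(4n²π²)); higher powers xᵏ the same way, integrating xᵏ·cos(2nπx/L) by parts.
⟨V⟩ = 8.3664.

8.37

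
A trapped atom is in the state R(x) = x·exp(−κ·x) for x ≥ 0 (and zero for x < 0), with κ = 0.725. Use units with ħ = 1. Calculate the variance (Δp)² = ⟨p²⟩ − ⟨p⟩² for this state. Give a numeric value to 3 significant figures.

0.526

Compute ⟨p⟩ and ⟨p²⟩ separately; (Δp)² = ⟨p²⟩ − ⟨p⟩².
Differentiate x·exp(−κ·x) with the product rule; every integrand then reduces to terms xʲ·e^(−2κx) on [0, ∞), with ∫₀^∞ xʲ·e^(−2κx) dx = j!/(2κ)^(j+1).
Normalization: ∫|R|² dx = 0.65603.
⟨p⟩ = 0.0000 and ⟨p²⟩ = 0.52563.
(Δp)² = 0.52563 − (0.0000)² = 0.52563.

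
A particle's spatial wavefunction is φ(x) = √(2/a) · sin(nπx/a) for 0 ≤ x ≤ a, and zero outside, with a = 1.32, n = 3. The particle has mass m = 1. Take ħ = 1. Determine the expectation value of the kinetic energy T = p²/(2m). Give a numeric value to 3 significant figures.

25.5

T = −(ħ²/2m) d²/dx², so ⟨T⟩ = −(ħ²/2m) ∫ φ*·φ'' dx; with m = 1.
d/dx sin(nπx/a) = (nπ/a)·cos(nπx/a) and d²/dx² sin(nπx/a) = −(nπ/a)²·sin(nπx/a); on 0 ≤ x ≤ a, ∫sin²(nπx/a) dx = a/2 and ∫sin(nπx/a)·cos(nπx/a) dx = 0.
⟨T⟩ = 25.490.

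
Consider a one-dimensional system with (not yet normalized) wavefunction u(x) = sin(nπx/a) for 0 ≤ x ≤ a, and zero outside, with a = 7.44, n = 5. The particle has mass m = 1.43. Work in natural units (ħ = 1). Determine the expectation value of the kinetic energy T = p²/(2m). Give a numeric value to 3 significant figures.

T = −(ħ²/2m) d²/dx², so ⟨T⟩ = −(ħ²/2m) ∫ u*·u'' dx / ∫|u|² dx; with m = 1.43.
d/dx sin(nπx/a) = (nπ/a)·cos(nπx/a) and d²/dx² sin(nπx/a) = −(nπ/a)²·sin(nπx/a); on 0 ≤ x ≤ a, ∫sin²(nπx/a) dx = a/2 and ∫sin(nπx/a)·cos(nπx/a) dx = 0.
State is unnormalized: ∫|u|² dx = 3.7200, and ∫u*·(−ħ²/2m · u'') dx = 5.7979, so ⟨T⟩ = 5.7979 / 3.7200.
⟨T⟩ = 1.5586.

1.56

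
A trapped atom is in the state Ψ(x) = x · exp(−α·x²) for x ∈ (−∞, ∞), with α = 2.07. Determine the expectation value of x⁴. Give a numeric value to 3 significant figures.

0.219

⟨x⁴⟩ = ∫ x⁴·|Ψ|² dx / ∫|Ψ|² dx (integrals over the domain).
Expand each integrand as polynomial × e^(−2αx²) and use ∫x^(2j)·e^(−2αx²) dx = (2j−1)!!/(4α)^j · √(π/(2α)), odd powers → 0; here √(π/(2α)) = 0.87111.
State is unnormalized: ∫|Ψ|² dx = 0.10521, and ∫Ψ*·x⁴·Ψ dx = 0.023018, so ⟨x⁴⟩ = 0.023018 / 0.10521.
⟨x⁴⟩ = 0.21879.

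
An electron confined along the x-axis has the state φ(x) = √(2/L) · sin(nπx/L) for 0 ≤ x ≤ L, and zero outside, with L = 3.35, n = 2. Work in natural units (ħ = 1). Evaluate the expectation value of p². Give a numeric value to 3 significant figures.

3.52

p² φ = −ħ² d²φ/dx²; ⟨p²⟩ = −ħ² ∫ φ*·φ'' dx.
d/dx sin(nπx/L) = (nπ/L)·cos(nπx/L) and d²/dx² sin(nπx/L) = −(nπ/L)²·sin(nπx/L); on 0 ≤ x ≤ L, ∫sin²(nπx/L) dx = L/2 and ∫sin(nπx/L)·cos(nπx/L) dx = 0.
⟨p²⟩ = 3.5178.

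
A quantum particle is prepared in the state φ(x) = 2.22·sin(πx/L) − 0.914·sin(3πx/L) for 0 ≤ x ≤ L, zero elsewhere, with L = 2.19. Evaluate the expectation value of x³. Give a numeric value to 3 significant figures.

1.51

⟨x³⟩ = ∫ x³·|φ|² dx / ∫|φ|² dx (integrals over the domain).
On 0 ≤ x ≤ L (j ≠ l): ∫sin²(jπx/L) dx = L/2, ∫sin(jπx/L)·sin(lπx/L) dx = 0; diagonal moments ∫x·sin²(jπx/L) dx = L²/4, ∫x²·sin²(jπx/L) dx = L³·(1/6 − 1/(4j²π²)); cross terms ∫x·sin(jπx/L)·sin(lπx/L) dx = 0 for j + l even and −4jlL²/(π²(j² − l²)²) for j + l odd, ∫x²·sin(jπx/L)·sin(lπx/L) dx = (−1)^(j+l)·4jlL³/(π²(j² − l²)²); higher powers the same way via product-to-sum and parts.
State is unnormalized: ∫|φ|² dx = 6.3114, and ∫φ*·x³·φ dx = 9.5242, so ⟨x³⟩ = 9.5242 / 6.3114.
⟨x³⟩ = 1.5091.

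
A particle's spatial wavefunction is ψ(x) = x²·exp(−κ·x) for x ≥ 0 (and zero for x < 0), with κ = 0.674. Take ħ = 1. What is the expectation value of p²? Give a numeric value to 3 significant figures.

p² ψ = −ħ² d²ψ/dx²; ⟨p²⟩ = −ħ² ∫ ψ*·ψ'' dx / ∫|ψ|² dx.
Differentiate x²·exp(−κ·x) with the product rule; every integrand then reduces to terms xʲ·e^(−2κx) on [0, ∞), with ∫₀^∞ xʲ·e^(−2κx) dx = j!/(2κ)^(j+1).
State is unnormalized: ∫|ψ|² dx = 5.3921, and ∫ψ*·(−ħ² ψ'') dx = 0.81651, so ⟨p²⟩ = 0.81651 / 5.3921.
⟨p²⟩ = 0.15143.

0.151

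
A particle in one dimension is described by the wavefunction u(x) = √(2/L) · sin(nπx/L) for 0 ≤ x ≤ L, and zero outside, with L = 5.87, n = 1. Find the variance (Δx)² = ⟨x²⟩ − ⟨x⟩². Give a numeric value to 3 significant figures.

1.13

Compute ⟨x⟩ and ⟨x²⟩ separately, then (Δx)² = ⟨x²⟩ − ⟨x⟩².
With sin²θ = (1 − cos2θ)/2 on 0 ≤ x ≤ L: ∫sin²(nπx/L) dx = L/2, ∫x·sin²(nπx/L) dx = L²/4, ∫x²·sin²(nπx/L) dx = L³·(1/6 − 1/(4n²π²)); higher powers xᵏ the same way, integrating xᵏ·cos(2nπx/L) by parts.
⟨x⟩ = 2.9350 and ⟨x²⟩ = 9.7400.
(Δx)² = 9.7400 − (2.9350)² = 1.1258.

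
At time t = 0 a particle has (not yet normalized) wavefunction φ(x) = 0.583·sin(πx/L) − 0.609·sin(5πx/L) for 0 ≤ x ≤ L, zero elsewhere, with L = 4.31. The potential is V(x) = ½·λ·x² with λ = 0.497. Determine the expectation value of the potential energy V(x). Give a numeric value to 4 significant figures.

1.390

⟨V⟩ = ∫ V(x)·|φ|² dx / ∫|φ|² dx.
On 0 ≤ x ≤ L (j ≠ l): ∫sin²(jπx/L) dx = L/2, ∫sin(jπx/L)·sin(lπx/L) dx = 0; diagonal moments ∫x·sin²(jπx/L) dx = L²/4, ∫x²·sin²(jπx/L) dx = L³·(1/6 − 1/(4j²π²)); cross terms ∫x·sin(jπx/L)·sin(lπx/L) dx = 0 for j + l even and −4jlL²/(π²(j² − l²)²) for j + l odd, ∫x²·sin(jπx/L)·sin(lπx/L) dx = (−1)^(j+l)·4jlL³/(π²(j² − l²)²); higher powers the same way via product-to-sum and parts.
State is unnormalized: ∫|φ|² dx = 1.5317, and ∫φ*·V(x)·φ dx = 2.1284, so ⟨V⟩ = 2.1284 / 1.5317.
⟨V⟩ = 1.3896.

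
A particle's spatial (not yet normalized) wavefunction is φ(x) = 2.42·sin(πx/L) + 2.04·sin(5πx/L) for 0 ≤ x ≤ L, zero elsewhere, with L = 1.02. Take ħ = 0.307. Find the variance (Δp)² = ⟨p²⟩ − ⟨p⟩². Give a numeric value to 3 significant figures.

Compute ⟨p⟩ and ⟨p²⟩ separately; (Δp)² = ⟨p²⟩ − ⟨p⟩².
d²/dx² sin(jπx/L) = −(jπ/L)²·sin(jπx/L); on 0 ≤ x ≤ L, ∫sin²(jπx/L) dx = L/2 and ∫sin(jπx/L)·sin(lπx/L) dx = 0 for j ≠ l, so only diagonal terms survive in ∫|φ|² and ∫φ·φ″; ∫φ·φ′ dx = [φ²/2] between the walls = 0.
Normalization: ∫|φ|² dx = 5.1092.
⟨p⟩ = 0.0000 and ⟨p²⟩ = 9.8080.
(Δp)² = 9.8080 − (0.0000)² = 9.8080.

9.81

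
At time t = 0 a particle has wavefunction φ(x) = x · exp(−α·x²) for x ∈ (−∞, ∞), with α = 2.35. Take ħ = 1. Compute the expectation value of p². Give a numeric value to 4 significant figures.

p² φ = −ħ² d²φ/dx²; ⟨p²⟩ = −ħ² ∫ φ*·φ'' dx / ∫|φ|² dx.
Expand each integrand as polynomial × e^(−2αx²) and use ∫x^(2j)·e^(−2αx²) dx = (2j−1)!!/(4α)^j · √(π/(2α)), odd powers → 0; here √(π/(2α)) = 0.81757. Differentiate with the product rule, d/dx e^(−αx²) = −2αx·e^(−αx²).
State is unnormalized: ∫|φ|² dx = 0.086976, and ∫φ*·(−ħ² φ'') dx = 0.61318, so ⟨p²⟩ = 0.61318 / 0.086976.
⟨p²⟩ = 7.0500.

7.050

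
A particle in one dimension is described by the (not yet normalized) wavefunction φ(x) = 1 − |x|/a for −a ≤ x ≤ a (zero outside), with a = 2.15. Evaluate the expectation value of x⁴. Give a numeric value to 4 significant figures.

0.6105

⟨x⁴⟩ = ∫ x⁴·|φ|² dx / ∫|φ|² dx (integrals over the domain).
φ is even, so ∫ over [−a, a] = 2∫₀ᵃ with φ = 1 − x/a there: ∫₀ᵃ (1 − x/a)² dx = a/3, ∫₀ᵃ x²(1 − x/a)² dx = a³/30, ∫₀ᵃ x⁴(1 − x/a)² dx = a⁵/105.
State is unnormalized: ∫|φ|² dx = 1.4333, and ∫φ*·x⁴·φ dx = 0.87505, so ⟨x⁴⟩ = 0.87505 / 1.4333.
⟨x⁴⟩ = 0.61050.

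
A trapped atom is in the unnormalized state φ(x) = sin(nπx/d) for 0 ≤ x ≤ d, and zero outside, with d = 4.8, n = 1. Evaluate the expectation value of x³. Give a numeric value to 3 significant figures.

19.2

⟨x³⟩ = ∫ x³·|φ|² dx / ∫|φ|² dx (integrals over the domain).
With sin²θ = (1 − cos2θ)/2 on 0 ≤ x ≤ d: ∫sin²(nπx/d) dx = d/2, ∫x·sin²(nπx/d) dx = d²/4, ∫x²·sin²(nπx/d) dx = d³·(1/6 − 1/(4n²π²)); higher powers xᵏ the same way, integrating xᵏ·cos(2nπx/d) by parts.
State is unnormalized: ∫|φ|² dx = 2.4000, and ∫φ*·x³·φ dx = 46.186, so ⟨x³⟩ = 46.186 / 2.4000.
⟨x³⟩ = 19.244.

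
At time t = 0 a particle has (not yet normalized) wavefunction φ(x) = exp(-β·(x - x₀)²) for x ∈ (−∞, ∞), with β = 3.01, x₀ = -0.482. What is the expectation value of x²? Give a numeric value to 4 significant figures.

⟨x²⟩ = ∫ x²·|φ|² dx / ∫|φ|² dx (integrals over the domain).
Gaussian moments (u = x − x₀): ∫u^(2j)·e^(−2βu²) du = (2j−1)!!/(4β)^j · √(π/(2β)), odd powers integrate to 0; here √(π/(2β)) = 0.72240.
State is unnormalized: ∫|φ|² dx = 0.72240, and ∫φ*·x²·φ dx = 0.22783, so ⟨x²⟩ = 0.22783 / 0.72240.
⟨x²⟩ = 0.31538.

0.3154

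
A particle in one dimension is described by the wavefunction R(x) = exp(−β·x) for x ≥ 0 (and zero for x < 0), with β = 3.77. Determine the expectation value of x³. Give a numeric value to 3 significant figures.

⟨x³⟩ = ∫ x³·|R|² dx / ∫|R|² dx (integrals over the domain).
Every integrand reduces to terms xʲ·e^(−2βx) on [0, ∞); use ∫₀^∞ xʲ·e^(−2βx) dx = j!/(2β)^(j+1).
State is unnormalized: ∫|R|² dx = 0.13263, and ∫R*·x³·R dx = 0.0018564, so ⟨x³⟩ = 0.0018564 / 0.13263.
⟨x³⟩ = 0.013997.

0.0140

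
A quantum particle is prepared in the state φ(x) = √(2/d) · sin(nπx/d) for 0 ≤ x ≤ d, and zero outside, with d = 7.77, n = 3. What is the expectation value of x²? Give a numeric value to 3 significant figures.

19.8

⟨x²⟩ = ∫ x²·|φ|² dx (integrals over the domain).
With sin²θ = (1 − cos2θ)/2 on 0 ≤ x ≤ d: ∫sin²(nπx/d) dx = d/2, ∫x·sin²(nπx/d) dx = d²/4, ∫x²·sin²(nπx/d) dx = d³·(1/6 − 1/(4n²π²)); higher powers xᵏ the same way, integrating xᵏ·cos(2nπx/d) by parts.
⟨x²⟩ = 19.784.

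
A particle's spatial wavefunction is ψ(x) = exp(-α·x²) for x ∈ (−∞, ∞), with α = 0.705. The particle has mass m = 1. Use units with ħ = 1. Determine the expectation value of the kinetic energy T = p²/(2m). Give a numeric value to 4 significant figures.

0.3525

T = −(ħ²/2m) d²/dx², so ⟨T⟩ = −(ħ²/2m) ∫ ψ*·ψ'' dx / ∫|ψ|² dx; with m = 1.
Gaussian moments: ∫x^(2j)·e^(−2αx²) dx = (2j−1)!!/(4α)^j · √(π/(2α)), odd powers integrate to 0; here √(π/(2α)) = 1.4927. Derivatives: d/dx e^(−αx²) = −2αx·e^(−αx²), d²/dx² e^(−αx²) = (4α²x² − 2α)·e^(−αx²).
State is unnormalized: ∫|ψ|² dx = 1.4927, and ∫ψ*·(−ħ²/2m · ψ'') dx = 0.52617, so ⟨T⟩ = 0.52617 / 1.4927.
⟨T⟩ = 0.35250.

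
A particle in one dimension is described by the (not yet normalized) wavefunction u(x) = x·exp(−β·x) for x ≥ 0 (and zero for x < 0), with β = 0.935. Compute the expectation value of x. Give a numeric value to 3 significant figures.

1.60

⟨x⟩ = ∫ x·|u|² dx / ∫|u|² dx (integrals over the domain).
Every integrand reduces to terms xʲ·e^(−2βx) on [0, ∞); use ∫₀^∞ xʲ·e^(−2βx) dx = j!/(2β)^(j+1).
State is unnormalized: ∫|u|² dx = 0.30585, and ∫u*·x·u dx = 0.49066, so ⟨x⟩ = 0.49066 / 0.30585.
⟨x⟩ = 1.6043.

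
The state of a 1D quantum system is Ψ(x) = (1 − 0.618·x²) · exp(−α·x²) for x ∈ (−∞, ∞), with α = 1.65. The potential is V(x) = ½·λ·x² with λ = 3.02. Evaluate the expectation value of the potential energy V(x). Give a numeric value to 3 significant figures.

⟨V⟩ = ∫ V(x)·|Ψ|² dx / ∫|Ψ|² dx.
Expand each integrand as polynomial × e^(−2αx²) and use ∫x^(2j)·e^(−2αx²) dx = (2j−1)!!/(4α)^j · √(π/(2α)), odd powers → 0; here √(π/(2α)) = 0.97570.
State is unnormalized: ∫|Ψ|² dx = 0.81865, and ∫Ψ*·V(x)·Ψ dx = 0.12717, so ⟨V⟩ = 0.12717 / 0.81865.
⟨V⟩ = 0.15535.

0.155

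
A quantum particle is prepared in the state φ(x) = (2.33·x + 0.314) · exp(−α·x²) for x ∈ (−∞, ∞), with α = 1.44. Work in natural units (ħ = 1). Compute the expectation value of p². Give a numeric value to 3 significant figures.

4.05

p² φ = −ħ² d²φ/dx²; ⟨p²⟩ = −ħ² ∫ φ*·φ'' dx / ∫|φ|² dx.
Expand each integrand as polynomial × e^(−2αx²) and use ∫x^(2j)·e^(−2αx²) dx = (2j−1)!!/(4α)^j · √(π/(2α)), odd powers → 0; here √(π/(2α)) = 1.0444. Differentiate with the product rule, d/dx e^(−αx²) = −2αx·e^(−αx²).
State is unnormalized: ∫|φ|² dx = 1.0874, and ∫φ*·(−ħ² φ'') dx = 4.4009, so ⟨p²⟩ = 4.4009 / 1.0874.
⟨p²⟩ = 4.0473.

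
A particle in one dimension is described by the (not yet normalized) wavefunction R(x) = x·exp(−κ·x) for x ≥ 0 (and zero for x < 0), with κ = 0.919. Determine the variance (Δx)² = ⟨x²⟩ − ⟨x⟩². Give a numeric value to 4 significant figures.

Compute ⟨x⟩ and ⟨x²⟩ separately, then (Δx)² = ⟨x²⟩ − ⟨x⟩².
Every integrand reduces to terms xʲ·e^(−2κx) on [0, ∞); use ∫₀^∞ xʲ·e^(−2κx) dx = j!/(2κ)^(j+1).
Normalization: ∫|R|² dx = 0.32210.
⟨x⟩ = 1.6322 and ⟨x²⟩ = 3.5521.
(Δx)² = 3.5521 − (1.6322)² = 0.88804.

0.8880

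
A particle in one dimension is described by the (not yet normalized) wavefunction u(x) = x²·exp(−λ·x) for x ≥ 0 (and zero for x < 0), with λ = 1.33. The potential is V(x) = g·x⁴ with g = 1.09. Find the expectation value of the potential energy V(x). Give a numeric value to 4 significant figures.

36.58

⟨V⟩ = ∫ V(x)·|u|² dx / ∫|u|² dx.
Every integrand reduces to terms xʲ·e^(−2λx) on [0, ∞); use ∫₀^∞ xʲ·e^(−2λx) dx = j!/(2λ)^(j+1).
State is unnormalized: ∫|u|² dx = 0.18022, and ∫u*·V(x)·u dx = 6.5919, so ⟨V⟩ = 6.5919 / 0.18022.
⟨V⟩ = 36.577.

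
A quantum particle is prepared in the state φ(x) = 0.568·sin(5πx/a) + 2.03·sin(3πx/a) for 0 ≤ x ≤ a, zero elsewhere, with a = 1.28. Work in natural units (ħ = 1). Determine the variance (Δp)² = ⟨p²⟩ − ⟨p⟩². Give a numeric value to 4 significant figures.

Compute ⟨p⟩ and ⟨p²⟩ separately; (Δp)² = ⟨p²⟩ − ⟨p⟩².
d²/dx² sin(jπx/a) = −(jπ/a)²·sin(jπx/a); on 0 ≤ x ≤ a, ∫sin²(jπx/a) dx = a/2 and ∫sin(jπx/a)·sin(lπx/a) dx = 0 for j ≠ l, so only diagonal terms survive in ∫|φ|² and ∫φ·φ″; ∫φ·φ′ dx = [φ²/2] between the walls = 0.
Normalization: ∫|φ|² dx = 2.8439.
⟨p⟩ = 0.0000 and ⟨p²⟩ = 61.213.
(Δp)² = 61.213 − (0.0000)² = 61.213.

61.21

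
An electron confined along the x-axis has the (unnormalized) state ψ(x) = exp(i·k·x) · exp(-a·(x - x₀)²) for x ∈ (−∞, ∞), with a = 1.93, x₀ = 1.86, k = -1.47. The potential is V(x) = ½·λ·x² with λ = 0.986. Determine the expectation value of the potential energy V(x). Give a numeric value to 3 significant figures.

1.77

⟨V⟩ = ∫ V(x)·|ψ|² dx / ∫|ψ|² dx.
Gaussian moments (u = x − x₀): ∫u^(2j)·e^(−2au²) du = (2j−1)!!/(4a)^j · √(π/(2a)), odd powers integrate to 0; here √(π/(2a)) = 0.90216.
State is unnormalized: ∫|ψ|² dx = 0.90216, and ∫ψ*·V(x)·ψ dx = 1.5963, so ⟨V⟩ = 1.5963 / 0.90216.
⟨V⟩ = 1.7694.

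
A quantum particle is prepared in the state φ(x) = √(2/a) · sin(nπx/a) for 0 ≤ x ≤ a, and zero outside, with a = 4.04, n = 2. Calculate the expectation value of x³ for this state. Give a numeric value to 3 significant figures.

15.2

⟨x³⟩ = ∫ x³·|φ|² dx (integrals over the domain).
With sin²θ = (1 − cos2θ)/2 on 0 ≤ x ≤ a: ∫sin²(nπx/a) dx = a/2, ∫x·sin²(nπx/a) dx = a²/4, ∫x²·sin²(nπx/a) dx = a³·(1/6 − 1/(4n²π²)); higher powers xᵏ the same way, integrating xᵏ·cos(2nπx/a) by parts.
⟨x³⟩ = 15.232.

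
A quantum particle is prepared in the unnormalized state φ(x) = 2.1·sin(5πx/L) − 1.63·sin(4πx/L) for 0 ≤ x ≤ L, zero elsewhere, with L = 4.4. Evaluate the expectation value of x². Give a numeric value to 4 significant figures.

10.16

⟨x²⟩ = ∫ x²·|φ|² dx / ∫|φ|² dx (integrals over the domain).
On 0 ≤ x ≤ L (j ≠ l): ∫sin²(jπx/L) dx = L/2, ∫sin(jπx/L)·sin(lπx/L) dx = 0; diagonal moments ∫x·sin²(jπx/L) dx = L²/4, ∫x²·sin²(jπx/L) dx = L³·(1/6 − 1/(4j²π²)); cross terms ∫x·sin(jπx/L)·sin(lπx/L) dx = 0 for j + l even and −4jlL²/(π²(j² − l²)²) for j + l odd, ∫x²·sin(jπx/L)·sin(lπx/L) dx = (−1)^(j+l)·4jlL³/(π²(j² − l²)²); higher powers the same way via product-to-sum and parts.
State is unnormalized: ∫|φ|² dx = 15.547, and ∫φ*·x²·φ dx = 157.95, so ⟨x²⟩ = 157.95 / 15.547.
⟨x²⟩ = 10.159.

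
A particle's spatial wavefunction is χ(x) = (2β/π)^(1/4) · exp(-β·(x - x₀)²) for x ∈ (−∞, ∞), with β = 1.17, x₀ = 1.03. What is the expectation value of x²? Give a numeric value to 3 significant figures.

1.27

⟨x²⟩ = ∫ x²·|χ|² dx (integrals over the domain).
Gaussian moments (u = x − x₀): ∫u^(2j)·e^(−2βu²) du = (2j−1)!!/(4β)^j · √(π/(2β)), odd powers integrate to 0; here √(π/(2β)) = 1.1587.
⟨x²⟩ = 1.2746.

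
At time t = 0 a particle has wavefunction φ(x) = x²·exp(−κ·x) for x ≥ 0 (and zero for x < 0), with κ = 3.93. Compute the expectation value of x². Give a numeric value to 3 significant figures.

0.486

⟨x²⟩ = ∫ x²·|φ|² dx / ∫|φ|² dx (integrals over the domain).
Every integrand reduces to terms xʲ·e^(−2κx) on [0, ∞); use ∫₀^∞ xʲ·e^(−2κx) dx = j!/(2κ)^(j+1).
State is unnormalized: ∫|φ|² dx = 0.00080002, and ∫φ*·x²·φ dx = 0.00038849, so ⟨x²⟩ = 0.00038849 / 0.00080002.
⟨x²⟩ = 0.48560.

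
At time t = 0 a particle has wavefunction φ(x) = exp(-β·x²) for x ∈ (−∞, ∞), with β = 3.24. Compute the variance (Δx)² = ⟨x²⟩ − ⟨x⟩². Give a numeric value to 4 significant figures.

Compute ⟨x⟩ and ⟨x²⟩ separately, then (Δx)² = ⟨x²⟩ − ⟨x⟩².
Gaussian moments: ∫x^(2j)·e^(−2βx²) dx = (2j−1)!!/(4β)^j · √(π/(2β)), odd powers integrate to 0; here √(π/(2β)) = 0.69629.
Normalization: ∫|φ|² dx = 0.69629.
⟨x⟩ = 0.0000 and ⟨x²⟩ = 0.077160.
(Δx)² = 0.077160 − (0.0000)² = 0.077160.

0.07716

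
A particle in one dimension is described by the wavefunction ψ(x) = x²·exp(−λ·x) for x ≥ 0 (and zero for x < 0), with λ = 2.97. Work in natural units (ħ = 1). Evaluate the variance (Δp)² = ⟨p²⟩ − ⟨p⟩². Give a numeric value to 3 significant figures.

2.94

Compute ⟨p⟩ and ⟨p²⟩ separately; (Δp)² = ⟨p²⟩ − ⟨p⟩².
Differentiate x²·exp(−λ·x) with the product rule; every integrand then reduces to terms xʲ·e^(−2λx) on [0, ∞), with ∫₀^∞ xʲ·e^(−2λx) dx = j!/(2λ)^(j+1).
Normalization: ∫|ψ|² dx = 0.0032455.
⟨p⟩ = 0.0000 and ⟨p²⟩ = 2.9403.
(Δp)² = 2.9403 − (0.0000)² = 2.9403.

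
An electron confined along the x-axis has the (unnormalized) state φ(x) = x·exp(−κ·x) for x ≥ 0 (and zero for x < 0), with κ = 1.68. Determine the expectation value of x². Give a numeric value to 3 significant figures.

1.06

⟨x²⟩ = ∫ x²·|φ|² dx / ∫|φ|² dx (integrals over the domain).
Every integrand reduces to terms xʲ·e^(−2κx) on [0, ∞); use ∫₀^∞ xʲ·e^(−2κx) dx = j!/(2κ)^(j+1).
State is unnormalized: ∫|φ|² dx = 0.052724, and ∫φ*·x²·φ dx = 0.056042, so ⟨x²⟩ = 0.056042 / 0.052724.
⟨x²⟩ = 1.0629.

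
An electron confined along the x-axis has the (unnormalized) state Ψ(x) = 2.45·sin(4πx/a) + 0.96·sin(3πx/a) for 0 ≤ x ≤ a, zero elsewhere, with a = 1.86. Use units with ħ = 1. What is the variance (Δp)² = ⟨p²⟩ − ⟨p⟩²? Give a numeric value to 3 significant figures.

Compute ⟨p⟩ and ⟨p²⟩ separately; (Δp)² = ⟨p²⟩ − ⟨p⟩².
d²/dx² sin(jπx/a) = −(jπ/a)²·sin(jπx/a); on 0 ≤ x ≤ a, ∫sin²(jπx/a) dx = a/2 and ∫sin(jπx/a)·sin(lπx/a) dx = 0 for j ≠ l, so only diagonal terms survive in ∫|Ψ|² and ∫Ψ·Ψ″; ∫Ψ·Ψ′ dx = [Ψ²/2] between the walls = 0.
Normalization: ∫|Ψ|² dx = 6.4394.
⟨p⟩ = 0.0000 and ⟨p²⟩ = 42.987.
(Δp)² = 42.987 − (0.0000)² = 42.987.

43.0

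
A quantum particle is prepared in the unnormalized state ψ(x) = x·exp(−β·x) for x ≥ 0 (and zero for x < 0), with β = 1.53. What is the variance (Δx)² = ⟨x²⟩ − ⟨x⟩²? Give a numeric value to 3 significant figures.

0.320

Compute ⟨x⟩ and ⟨x²⟩ separately, then (Δx)² = ⟨x²⟩ − ⟨x⟩².
Every integrand reduces to terms xʲ·e^(−2βx) on [0, ∞); use ∫₀^∞ xʲ·e^(−2βx) dx = j!/(2β)^(j+1).
Normalization: ∫|ψ|² dx = 0.069802.
⟨x⟩ = 0.98039 and ⟨x²⟩ = 1.2816.
(Δx)² = 1.2816 − (0.98039)² = 0.32039.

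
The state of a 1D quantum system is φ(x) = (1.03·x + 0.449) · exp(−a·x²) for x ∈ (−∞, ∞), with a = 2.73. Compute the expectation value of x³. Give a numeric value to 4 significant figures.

0.07789

⟨x³⟩ = ∫ x³·|φ|² dx / ∫|φ|² dx (integrals over the domain).
Expand each integrand as polynomial × e^(−2ax²) and use ∫x^(2j)·e^(−2ax²) dx = (2j−1)!!/(4a)^j · √(π/(2a)), odd powers → 0; here √(π/(2a)) = 0.75854.
State is unnormalized: ∫|φ|² dx = 0.22662, and ∫φ*·x³·φ dx = 0.017651, so ⟨x³⟩ = 0.017651 / 0.22662.
⟨x³⟩ = 0.077889.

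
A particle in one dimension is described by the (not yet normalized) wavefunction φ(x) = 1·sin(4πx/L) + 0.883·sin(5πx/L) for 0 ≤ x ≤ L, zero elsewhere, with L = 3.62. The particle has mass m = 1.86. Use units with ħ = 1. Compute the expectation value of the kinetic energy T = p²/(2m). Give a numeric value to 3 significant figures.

T = −(ħ²/2m) d²/dx², so ⟨T⟩ = −(ħ²/2m) ∫ φ*·φ'' dx / ∫|φ|² dx; with m = 1.86.
d²/dx² sin(jπx/L) = −(jπ/L)²·sin(jπx/L); on 0 ≤ x ≤ L, ∫sin²(jπx/L) dx = L/2 and ∫sin(jπx/L)·sin(lπx/L) dx = 0 for j ≠ l, so only diagonal terms survive in ∫|φ|² and ∫φ·φ″; ∫φ·φ′ dx = [φ²/2] between the walls = 0.
State is unnormalized: ∫|φ|² dx = 3.2212, and ∫φ*·(−ħ²/2m · φ'') dx = 13.006, so ⟨T⟩ = 13.006 / 3.2212.
⟨T⟩ = 4.0377.

4.04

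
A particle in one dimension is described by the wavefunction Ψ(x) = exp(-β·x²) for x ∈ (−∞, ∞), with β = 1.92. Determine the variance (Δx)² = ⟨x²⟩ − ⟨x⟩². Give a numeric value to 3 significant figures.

0.130

Compute ⟨x⟩ and ⟨x²⟩ separately, then (Δx)² = ⟨x²⟩ − ⟨x⟩².
Gaussian moments: ∫x^(2j)·e^(−2βx²) dx = (2j−1)!!/(4β)^j · √(π/(2β)), odd powers integrate to 0; here √(π/(2β)) = 0.90450.
Normalization: ∫|Ψ|² dx = 0.90450.
⟨x⟩ = 0.0000 and ⟨x²⟩ = 0.13021.
(Δx)² = 0.13021 − (0.0000)² = 0.13021.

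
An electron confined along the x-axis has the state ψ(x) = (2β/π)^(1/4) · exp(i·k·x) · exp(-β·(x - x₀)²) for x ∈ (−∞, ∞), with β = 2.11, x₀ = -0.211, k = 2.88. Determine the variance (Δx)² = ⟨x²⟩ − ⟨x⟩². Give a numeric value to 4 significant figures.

Compute ⟨x⟩ and ⟨x²⟩ separately, then (Δx)² = ⟨x²⟩ − ⟨x⟩².
Gaussian moments (u = x − x₀): ∫u^(2j)·e^(−2βu²) du = (2j−1)!!/(4β)^j · √(π/(2β)), odd powers integrate to 0; here √(π/(2β)) = 0.86282.
⟨x⟩ = -0.21100 and ⟨x²⟩ = 0.16300.
(Δx)² = 0.16300 − (-0.21100)² = 0.11848.

0.1185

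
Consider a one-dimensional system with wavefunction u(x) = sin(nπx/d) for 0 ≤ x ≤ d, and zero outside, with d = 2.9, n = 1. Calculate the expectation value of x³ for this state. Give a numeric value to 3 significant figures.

4.24

⟨x³⟩ = ∫ x³·|u|² dx / ∫|u|² dx (integrals over the domain).
With sin²θ = (1 − cos2θ)/2 on 0 ≤ x ≤ d: ∫sin²(nπx/d) dx = d/2, ∫x·sin²(nπx/d) dx = d²/4, ∫x²·sin²(nπx/d) dx = d³·(1/6 − 1/(4n²π²)); higher powers xᵏ the same way, integrating xᵏ·cos(2nπx/d) by parts.
State is unnormalized: ∫|u|² dx = 1.4500, and ∫u*·x³·u dx = 6.1537, so ⟨x³⟩ = 6.1537 / 1.4500.
⟨x³⟩ = 4.2439.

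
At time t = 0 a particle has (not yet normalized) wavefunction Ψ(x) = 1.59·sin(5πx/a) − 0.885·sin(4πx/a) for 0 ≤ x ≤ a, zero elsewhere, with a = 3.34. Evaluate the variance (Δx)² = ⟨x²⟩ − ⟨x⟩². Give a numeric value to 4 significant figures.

Compute ⟨x⟩ and ⟨x²⟩ separately, then (Δx)² = ⟨x²⟩ − ⟨x⟩².
On 0 ≤ x ≤ a (j ≠ l): ∫sin²(jπx/a) dx = a/2, ∫sin(jπx/a)·sin(lπx/a) dx = 0; diagonal moments ∫x·sin²(jπx/a) dx = a²/4, ∫x²·sin²(jπx/a) dx = a³·(1/6 − 1/(4j²π²)); cross terms ∫x·sin(jπx/a)·sin(lπx/a) dx = 0 for j + l even and −4jla²/(π²(j² − l²)²) for j + l odd, ∫x²·sin(jπx/a)·sin(lπx/a) dx = (−1)^(j+l)·4jla³/(π²(j² − l²)²); higher powers the same way via product-to-sum and parts.
Normalization: ∫|Ψ|² dx = 5.5299.
⟨x⟩ = 2.2381 and ⟨x²⟩ = 5.5905.
(Δx)² = 5.5905 − (2.2381)² = 0.58124.

0.5812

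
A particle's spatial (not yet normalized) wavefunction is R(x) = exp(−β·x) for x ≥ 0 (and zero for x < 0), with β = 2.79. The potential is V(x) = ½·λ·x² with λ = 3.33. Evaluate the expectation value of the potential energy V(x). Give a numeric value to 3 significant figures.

⟨V⟩ = ∫ V(x)·|R|² dx / ∫|R|² dx.
Every integrand reduces to terms xʲ·e^(−2βx) on [0, ∞); use ∫₀^∞ xʲ·e^(−2βx) dx = j!/(2β)^(j+1).
State is unnormalized: ∫|R|² dx = 0.17921, and ∫R*·V(x)·R dx = 0.019166, so ⟨V⟩ = 0.019166 / 0.17921.
⟨V⟩ = 0.10695.

0.107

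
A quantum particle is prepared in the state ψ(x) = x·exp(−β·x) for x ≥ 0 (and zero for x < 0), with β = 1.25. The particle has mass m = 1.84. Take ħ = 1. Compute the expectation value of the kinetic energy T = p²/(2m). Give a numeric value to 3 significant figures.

T = −(ħ²/2m) d²/dx², so ⟨T⟩ = −(ħ²/2m) ∫ ψ*·ψ'' dx / ∫|ψ|² dx; with m = 1.84.
Differentiate x·exp(−β·x) with the product rule; every integrand then reduces to terms xʲ·e^(−2βx) on [0, ∞), with ∫₀^∞ xʲ·e^(−2βx) dx = j!/(2β)^(j+1).
State is unnormalized: ∫|ψ|² dx = 0.12800, and ∫ψ*·(−ħ²/2m · ψ'') dx = 0.054348, so ⟨T⟩ = 0.054348 / 0.12800.
⟨T⟩ = 0.42459.

0.425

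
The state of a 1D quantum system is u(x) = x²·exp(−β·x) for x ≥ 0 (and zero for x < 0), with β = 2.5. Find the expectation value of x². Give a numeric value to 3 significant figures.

1.20

⟨x²⟩ = ∫ x²·|u|² dx / ∫|u|² dx (integrals over the domain).
Every integrand reduces to terms xʲ·e^(−2βx) on [0, ∞); use ∫₀^∞ xʲ·e^(−2βx) dx = j!/(2β)^(j+1).
State is unnormalized: ∫|u|² dx = 0.0076800, and ∫u*·x²·u dx = 0.0092160, so ⟨x²⟩ = 0.0092160 / 0.0076800.
⟨x²⟩ = 1.2000.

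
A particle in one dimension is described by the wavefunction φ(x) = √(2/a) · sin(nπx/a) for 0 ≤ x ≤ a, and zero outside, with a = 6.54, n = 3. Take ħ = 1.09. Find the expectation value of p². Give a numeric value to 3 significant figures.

2.47

p² φ = −ħ² d²φ/dx²; ⟨p²⟩ = −ħ² ∫ φ*·φ'' dx.
d/dx sin(nπx/a) = (nπ/a)·cos(nπx/a) and d²/dx² sin(nπx/a) = −(nπ/a)²·sin(nπx/a); on 0 ≤ x ≤ a, ∫sin²(nπx/a) dx = a/2 and ∫sin(nπx/a)·cos(nπx/a) dx = 0.
⟨p²⟩ = 2.4674.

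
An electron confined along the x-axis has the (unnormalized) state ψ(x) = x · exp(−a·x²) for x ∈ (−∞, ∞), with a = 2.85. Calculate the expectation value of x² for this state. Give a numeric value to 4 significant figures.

0.2632

⟨x²⟩ = ∫ x²·|ψ|² dx / ∫|ψ|² dx (integrals over the domain).
Expand each integrand as polynomial × e^(−2ax²) and use ∫x^(2j)·e^(−2ax²) dx = (2j−1)!!/(4a)^j · √(π/(2a)), odd powers → 0; here √(π/(2a)) = 0.74240.
State is unnormalized: ∫|ψ|² dx = 0.065123, and ∫ψ*·x²·ψ dx = 0.017138, so ⟨x²⟩ = 0.017138 / 0.065123.
⟨x²⟩ = 0.26316.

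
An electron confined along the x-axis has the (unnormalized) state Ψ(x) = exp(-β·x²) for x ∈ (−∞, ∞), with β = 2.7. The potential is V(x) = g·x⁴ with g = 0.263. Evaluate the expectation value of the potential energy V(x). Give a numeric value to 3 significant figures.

0.00676

⟨V⟩ = ∫ V(x)·|Ψ|² dx / ∫|Ψ|² dx.
Gaussian moments: ∫x^(2j)·e^(−2βx²) dx = (2j−1)!!/(4β)^j · √(π/(2β)), odd powers integrate to 0; here √(π/(2β)) = 0.76274.
State is unnormalized: ∫|Ψ|² dx = 0.76274, and ∫Ψ*·V(x)·Ψ dx = 0.0051595, so ⟨V⟩ = 0.0051595 / 0.76274.
⟨V⟩ = 0.0067644.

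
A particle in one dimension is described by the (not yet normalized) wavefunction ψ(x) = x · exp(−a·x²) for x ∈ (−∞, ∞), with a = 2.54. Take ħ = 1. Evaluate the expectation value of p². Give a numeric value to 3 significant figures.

7.62

p² ψ = −ħ² d²ψ/dx²; ⟨p²⟩ = −ħ² ∫ ψ*·ψ'' dx / ∫|ψ|² dx.
Expand each integrand as polynomial × e^(−2ax²) and use ∫x^(2j)·e^(−2ax²) dx = (2j−1)!!/(4a)^j · √(π/(2a)), odd powers → 0; here √(π/(2a)) = 0.78640. Differentiate with the product rule, d/dx e^(−ax²) = −2ax·e^(−ax²).
State is unnormalized: ∫|ψ|² dx = 0.077401, and ∫ψ*·(−ħ² ψ'') dx = 0.58980, so ⟨p²⟩ = 0.58980 / 0.077401.
⟨p²⟩ = 7.6200.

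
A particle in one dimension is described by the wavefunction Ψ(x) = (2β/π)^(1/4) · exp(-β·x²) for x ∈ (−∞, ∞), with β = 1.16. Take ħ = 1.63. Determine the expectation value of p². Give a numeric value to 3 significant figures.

3.08

p² Ψ = −ħ² d²Ψ/dx²; ⟨p²⟩ = −ħ² ∫ Ψ*·Ψ'' dx.
Gaussian moments: ∫x^(2j)·e^(−2βx²) dx = (2j−1)!!/(4β)^j · √(π/(2β)), odd powers integrate to 0; here √(π/(2β)) = 1.1637. Derivatives: d/dx e^(−βx²) = −2βx·e^(−βx²), d²/dx² e^(−βx²) = (4β²x² − 2β)·e^(−βx²).
⟨p²⟩ = 3.0820.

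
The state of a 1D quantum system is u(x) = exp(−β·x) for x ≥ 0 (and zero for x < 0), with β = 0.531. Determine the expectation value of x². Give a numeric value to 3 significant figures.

⟨x²⟩ = ∫ x²·|u|² dx / ∫|u|² dx (integrals over the domain).
Every integrand reduces to terms xʲ·e^(−2βx) on [0, ∞); use ∫₀^∞ xʲ·e^(−2βx) dx = j!/(2β)^(j+1).
State is unnormalized: ∫|u|² dx = 0.94162, and ∫u*·x²·u dx = 1.6698, so ⟨x²⟩ = 1.6698 / 0.94162.
⟨x²⟩ = 1.7733.

1.77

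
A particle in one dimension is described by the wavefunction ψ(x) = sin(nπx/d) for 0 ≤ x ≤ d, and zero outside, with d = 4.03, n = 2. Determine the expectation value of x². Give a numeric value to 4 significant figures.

5.208

⟨x²⟩ = ∫ x²·|ψ|² dx / ∫|ψ|² dx (integrals over the domain).
With sin²θ = (1 − cos2θ)/2 on 0 ≤ x ≤ d: ∫sin²(nπx/d) dx = d/2, ∫x·sin²(nπx/d) dx = d²/4, ∫x²·sin²(nπx/d) dx = d³·(1/6 − 1/(4n²π²)); higher powers xᵏ the same way, integrating xᵏ·cos(2nπx/d) by parts.
State is unnormalized: ∫|ψ|² dx = 2.0150, and ∫ψ*·x²·ψ dx = 10.494, so ⟨x²⟩ = 10.494 / 2.0150.
⟨x²⟩ = 5.2079.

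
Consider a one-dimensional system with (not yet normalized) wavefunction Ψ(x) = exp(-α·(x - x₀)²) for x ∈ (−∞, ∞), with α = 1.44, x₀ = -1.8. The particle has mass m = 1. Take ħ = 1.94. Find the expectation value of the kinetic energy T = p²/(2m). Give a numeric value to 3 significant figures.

T = −(ħ²/2m) d²/dx², so ⟨T⟩ = −(ħ²/2m) ∫ Ψ*·Ψ'' dx / ∫|Ψ|² dx; with m = 1.
Gaussian moments (u = x − x₀): ∫u^(2j)·e^(−2αu²) du = (2j−1)!!/(4α)^j · √(π/(2α)), odd powers integrate to 0; here √(π/(2α)) = 1.0444. Derivatives: d/dx e^(−αu²) = −2αu·e^(−αu²), d²/dx² e^(−αu²) = (4α²u² − 2α)·e^(−αu²).
State is unnormalized: ∫|Ψ|² dx = 1.0444, and ∫Ψ*·(−ħ²/2m · Ψ'') dx = 2.8302, so ⟨T⟩ = 2.8302 / 1.0444.
⟨T⟩ = 2.7098.

2.71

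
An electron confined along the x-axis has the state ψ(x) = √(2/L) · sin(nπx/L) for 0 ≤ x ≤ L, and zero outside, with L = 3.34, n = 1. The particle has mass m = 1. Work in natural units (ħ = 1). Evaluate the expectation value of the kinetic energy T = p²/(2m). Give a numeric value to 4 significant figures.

0.4424

T = −(ħ²/2m) d²/dx², so ⟨T⟩ = −(ħ²/2m) ∫ ψ*·ψ'' dx; with m = 1.
d/dx sin(nπx/L) = (nπ/L)·cos(nπx/L) and d²/dx² sin(nπx/L) = −(nπ/L)²·sin(nπx/L); on 0 ≤ x ≤ L, ∫sin²(nπx/L) dx = L/2 and ∫sin(nπx/L)·cos(nπx/L) dx = 0.
⟨T⟩ = 0.44236.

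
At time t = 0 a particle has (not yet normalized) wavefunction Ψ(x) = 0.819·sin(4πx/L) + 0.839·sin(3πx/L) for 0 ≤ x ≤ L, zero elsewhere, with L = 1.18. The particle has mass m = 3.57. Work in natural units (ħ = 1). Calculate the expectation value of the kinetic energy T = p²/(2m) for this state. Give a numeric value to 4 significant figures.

12.33

T = −(ħ²/2m) d²/dx², so ⟨T⟩ = −(ħ²/2m) ∫ Ψ*·Ψ'' dx / ∫|Ψ|² dx; with m = 3.57.
d²/dx² sin(jπx/L) = −(jπ/L)²·sin(jπx/L); on 0 ≤ x ≤ L, ∫sin²(jπx/L) dx = L/2 and ∫sin(jπx/L)·sin(lπx/L) dx = 0 for j ≠ l, so only diagonal terms survive in ∫|Ψ|² and ∫Ψ·Ψ″; ∫Ψ·Ψ′ dx = [Ψ²/2] between the walls = 0.
State is unnormalized: ∫|Ψ|² dx = 0.81106, and ∫Ψ*·(−ħ²/2m · Ψ'') dx = 9.9967, so ⟨T⟩ = 9.9967 / 0.81106.
⟨T⟩ = 12.325.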